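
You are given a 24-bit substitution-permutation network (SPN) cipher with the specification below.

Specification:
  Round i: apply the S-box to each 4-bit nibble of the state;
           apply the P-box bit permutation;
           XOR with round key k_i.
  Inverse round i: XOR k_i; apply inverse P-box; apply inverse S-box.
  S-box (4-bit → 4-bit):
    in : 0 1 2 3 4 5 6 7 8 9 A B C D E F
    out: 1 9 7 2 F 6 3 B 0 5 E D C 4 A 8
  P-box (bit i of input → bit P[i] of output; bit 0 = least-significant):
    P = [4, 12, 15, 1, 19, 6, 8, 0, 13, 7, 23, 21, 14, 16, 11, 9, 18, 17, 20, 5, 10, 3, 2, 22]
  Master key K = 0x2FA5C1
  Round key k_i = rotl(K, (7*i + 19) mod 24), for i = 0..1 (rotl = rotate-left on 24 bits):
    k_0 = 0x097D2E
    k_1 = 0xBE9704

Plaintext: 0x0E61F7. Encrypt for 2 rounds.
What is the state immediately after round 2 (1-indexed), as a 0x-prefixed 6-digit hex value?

0x247329

s_0 = plaintext = 0x0E61F7
s_1 = Round(s_0, k_0) = 0x2A091D
s_2 = Round(s_1, k_1) = 0x247329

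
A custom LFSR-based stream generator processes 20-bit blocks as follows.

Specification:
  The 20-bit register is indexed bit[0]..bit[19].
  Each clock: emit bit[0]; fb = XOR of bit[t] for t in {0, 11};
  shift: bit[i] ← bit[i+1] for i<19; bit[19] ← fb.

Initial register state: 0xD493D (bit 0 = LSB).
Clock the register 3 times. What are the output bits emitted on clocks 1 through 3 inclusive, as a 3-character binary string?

reg_0 = 0xD493D
clock 1: out=1, reg = 0x6A49E
clock 2: out=0, reg = 0x3524F
clock 3: out=1, reg = 0x9A927

101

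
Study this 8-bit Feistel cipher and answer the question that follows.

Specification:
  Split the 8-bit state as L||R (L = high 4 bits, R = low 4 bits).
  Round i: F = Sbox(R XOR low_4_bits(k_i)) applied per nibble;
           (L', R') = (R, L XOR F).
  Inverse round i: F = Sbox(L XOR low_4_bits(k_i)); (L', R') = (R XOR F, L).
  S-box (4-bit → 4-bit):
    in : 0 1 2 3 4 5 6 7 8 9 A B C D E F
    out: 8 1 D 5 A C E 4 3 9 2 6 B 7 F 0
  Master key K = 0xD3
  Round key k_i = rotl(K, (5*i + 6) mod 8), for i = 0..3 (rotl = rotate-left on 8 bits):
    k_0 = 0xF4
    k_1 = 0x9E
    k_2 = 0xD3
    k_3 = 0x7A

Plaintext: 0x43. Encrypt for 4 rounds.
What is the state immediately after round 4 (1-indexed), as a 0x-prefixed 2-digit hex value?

s_0 = plaintext = 0x43
s_1 = Round(s_0, k_0) = 0x30
s_2 = Round(s_1, k_1) = 0x0C
s_3 = Round(s_2, k_2) = 0xC0
s_4 = Round(s_3, k_3) = 0x0E

0x0E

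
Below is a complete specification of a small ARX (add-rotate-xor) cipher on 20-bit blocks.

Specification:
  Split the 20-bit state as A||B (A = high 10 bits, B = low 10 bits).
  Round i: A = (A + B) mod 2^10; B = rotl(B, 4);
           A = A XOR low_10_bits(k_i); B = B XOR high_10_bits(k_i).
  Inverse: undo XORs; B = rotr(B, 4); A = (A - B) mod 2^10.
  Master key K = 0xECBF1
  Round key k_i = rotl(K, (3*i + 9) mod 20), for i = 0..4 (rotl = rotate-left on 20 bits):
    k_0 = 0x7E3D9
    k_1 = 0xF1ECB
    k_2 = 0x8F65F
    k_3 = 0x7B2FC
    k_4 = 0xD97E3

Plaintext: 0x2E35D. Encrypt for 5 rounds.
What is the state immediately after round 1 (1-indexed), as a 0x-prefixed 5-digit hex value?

0xF3025

s_0 = plaintext = 0x2E35D
s_1 = Round(s_0, k_0) = 0xF3025
s_2 = Round(s_1, k_1) = 0x4E997
s_3 = Round(s_2, k_2) = 0x23B4B
s_4 = Round(s_3, k_3) = 0x49551
s_5 = Round(s_4, k_4) = 0x65670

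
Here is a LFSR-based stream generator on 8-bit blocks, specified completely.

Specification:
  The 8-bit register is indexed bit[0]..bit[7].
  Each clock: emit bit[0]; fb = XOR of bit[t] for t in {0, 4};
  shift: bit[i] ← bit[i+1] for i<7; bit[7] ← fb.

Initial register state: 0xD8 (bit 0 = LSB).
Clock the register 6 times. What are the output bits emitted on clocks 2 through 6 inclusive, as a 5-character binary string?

reg_0 = 0xD8
clock 1: out=0, reg = 0xEC
clock 2: out=0, reg = 0x76
clock 3: out=0, reg = 0xBB
clock 4: out=1, reg = 0x5D
clock 5: out=1, reg = 0x2E
clock 6: out=0, reg = 0x17

00110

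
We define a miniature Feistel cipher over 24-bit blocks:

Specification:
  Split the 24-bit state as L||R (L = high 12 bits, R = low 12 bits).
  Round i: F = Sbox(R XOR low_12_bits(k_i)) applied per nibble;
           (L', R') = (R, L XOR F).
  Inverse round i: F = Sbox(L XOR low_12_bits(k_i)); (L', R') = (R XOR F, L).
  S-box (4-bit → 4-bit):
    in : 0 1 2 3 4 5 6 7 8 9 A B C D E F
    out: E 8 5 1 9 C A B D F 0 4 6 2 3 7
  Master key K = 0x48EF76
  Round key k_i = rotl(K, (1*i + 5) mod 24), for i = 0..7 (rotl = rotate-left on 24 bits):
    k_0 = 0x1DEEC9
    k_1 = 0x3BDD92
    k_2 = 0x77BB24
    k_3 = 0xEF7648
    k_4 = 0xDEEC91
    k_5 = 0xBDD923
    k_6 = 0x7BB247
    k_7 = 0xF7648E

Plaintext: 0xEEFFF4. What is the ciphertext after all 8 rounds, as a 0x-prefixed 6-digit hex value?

0xA226A4

s_0 = plaintext = 0xEEFFF4
s_1 = Round(s_0, k_0) = 0xFF46FD
s_2 = Round(s_1, k_1) = 0x6FDB53
s_3 = Round(s_2, k_2) = 0xB53846
s_4 = Round(s_3, k_3) = 0x8468B0
s_5 = Round(s_4, k_4) = 0x8B011E
s_6 = Round(s_5, k_5) = 0x11E5A2
s_7 = Round(s_6, k_6) = 0x5A2A22
s_8 = Round(s_7, k_7) = 0xA226A4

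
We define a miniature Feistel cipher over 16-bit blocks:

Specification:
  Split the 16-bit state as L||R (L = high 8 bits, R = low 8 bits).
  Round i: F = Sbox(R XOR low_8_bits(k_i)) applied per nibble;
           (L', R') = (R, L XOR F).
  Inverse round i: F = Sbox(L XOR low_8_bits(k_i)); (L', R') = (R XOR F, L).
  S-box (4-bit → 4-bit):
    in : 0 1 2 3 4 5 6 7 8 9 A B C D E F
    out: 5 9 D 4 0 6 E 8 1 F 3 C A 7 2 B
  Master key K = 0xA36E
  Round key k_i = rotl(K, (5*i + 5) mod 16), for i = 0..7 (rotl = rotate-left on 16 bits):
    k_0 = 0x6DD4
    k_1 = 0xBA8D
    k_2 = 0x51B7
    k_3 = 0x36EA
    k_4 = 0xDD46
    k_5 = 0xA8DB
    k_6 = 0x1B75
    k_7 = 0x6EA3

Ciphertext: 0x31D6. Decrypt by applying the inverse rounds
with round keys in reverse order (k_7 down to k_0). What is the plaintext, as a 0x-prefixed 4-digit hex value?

0xE8C2

s_0 = ciphertext = 0x31D6
s_1 = InvRound(s_0, k_7) = 0x2B31
s_2 = InvRound(s_1, k_6) = 0x532B
s_3 = InvRound(s_2, k_5) = 0x3A53
s_4 = InvRound(s_3, k_4) = 0xD93A
s_5 = InvRound(s_4, k_3) = 0x7ED9
s_6 = InvRound(s_5, k_2) = 0x767E
s_7 = InvRound(s_6, k_1) = 0xC276
s_8 = InvRound(s_7, k_0) = 0xE8C2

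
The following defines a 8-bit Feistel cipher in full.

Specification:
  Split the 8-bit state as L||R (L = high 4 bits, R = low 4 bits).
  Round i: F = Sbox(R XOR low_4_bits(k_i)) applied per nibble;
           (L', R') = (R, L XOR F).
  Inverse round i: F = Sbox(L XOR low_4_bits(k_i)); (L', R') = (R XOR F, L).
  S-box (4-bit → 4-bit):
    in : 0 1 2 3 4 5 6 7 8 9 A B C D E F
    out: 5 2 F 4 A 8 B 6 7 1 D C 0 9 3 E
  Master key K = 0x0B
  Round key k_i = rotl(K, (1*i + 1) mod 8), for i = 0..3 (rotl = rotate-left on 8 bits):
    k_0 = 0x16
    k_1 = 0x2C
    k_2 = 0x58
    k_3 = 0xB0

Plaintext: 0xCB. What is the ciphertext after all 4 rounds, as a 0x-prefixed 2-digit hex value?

0xA7

s_0 = plaintext = 0xCB
s_1 = Round(s_0, k_0) = 0xB5
s_2 = Round(s_1, k_1) = 0x5A
s_3 = Round(s_2, k_2) = 0xAA
s_4 = Round(s_3, k_3) = 0xA7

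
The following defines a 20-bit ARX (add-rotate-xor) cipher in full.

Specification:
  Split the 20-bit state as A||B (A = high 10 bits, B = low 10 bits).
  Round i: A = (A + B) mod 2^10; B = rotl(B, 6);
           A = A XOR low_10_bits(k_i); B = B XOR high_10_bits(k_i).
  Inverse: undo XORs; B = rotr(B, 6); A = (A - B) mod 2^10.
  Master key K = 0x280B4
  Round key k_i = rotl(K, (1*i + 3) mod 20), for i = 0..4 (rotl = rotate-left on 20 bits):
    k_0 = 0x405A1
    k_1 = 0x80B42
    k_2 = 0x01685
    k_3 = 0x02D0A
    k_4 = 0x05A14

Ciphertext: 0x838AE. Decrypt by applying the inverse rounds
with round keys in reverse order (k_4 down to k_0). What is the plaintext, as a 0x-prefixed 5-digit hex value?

0x158F8

s_0 = ciphertext = 0x838AE
s_1 = InvRound(s_0, k_4) = 0x26382
s_2 = InvRound(s_1, k_3) = 0x3D09E
s_3 = InvRound(s_2, k_2) = 0x2FDB2
s_4 = InvRound(s_3, k_1) = 0x3BF0E
s_5 = InvRound(s_4, k_0) = 0x158F8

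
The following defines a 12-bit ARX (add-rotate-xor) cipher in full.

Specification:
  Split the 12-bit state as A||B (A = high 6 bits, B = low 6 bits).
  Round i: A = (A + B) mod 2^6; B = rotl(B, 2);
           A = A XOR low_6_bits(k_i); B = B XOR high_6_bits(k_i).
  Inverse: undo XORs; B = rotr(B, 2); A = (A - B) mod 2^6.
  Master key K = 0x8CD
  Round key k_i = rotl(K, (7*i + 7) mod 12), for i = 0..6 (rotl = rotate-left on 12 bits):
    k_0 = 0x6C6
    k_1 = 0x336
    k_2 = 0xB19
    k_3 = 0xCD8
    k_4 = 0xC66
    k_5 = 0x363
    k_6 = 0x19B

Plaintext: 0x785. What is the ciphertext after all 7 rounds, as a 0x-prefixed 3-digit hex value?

0xF63

s_0 = plaintext = 0x785
s_1 = Round(s_0, k_0) = 0x94F
s_2 = Round(s_1, k_1) = 0x0B0
s_3 = Round(s_2, k_2) = 0xAEF
s_4 = Round(s_3, k_3) = 0x08D
s_5 = Round(s_4, k_4) = 0xA45
s_6 = Round(s_5, k_5) = 0x359
s_7 = Round(s_6, k_6) = 0xF63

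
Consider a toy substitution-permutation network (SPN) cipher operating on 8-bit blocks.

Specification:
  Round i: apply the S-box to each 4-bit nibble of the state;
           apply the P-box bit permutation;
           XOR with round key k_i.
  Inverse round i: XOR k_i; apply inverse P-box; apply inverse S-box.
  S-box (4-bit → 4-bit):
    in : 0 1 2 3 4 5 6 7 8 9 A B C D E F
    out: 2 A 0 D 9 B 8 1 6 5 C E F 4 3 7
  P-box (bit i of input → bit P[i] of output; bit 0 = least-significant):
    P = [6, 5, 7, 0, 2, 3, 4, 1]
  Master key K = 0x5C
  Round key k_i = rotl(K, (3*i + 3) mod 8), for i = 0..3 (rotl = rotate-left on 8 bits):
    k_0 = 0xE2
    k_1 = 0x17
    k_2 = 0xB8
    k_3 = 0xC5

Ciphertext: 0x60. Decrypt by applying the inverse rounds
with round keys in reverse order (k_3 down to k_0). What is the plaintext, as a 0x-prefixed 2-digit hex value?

0xFE

s_0 = ciphertext = 0x60
s_1 = InvRound(s_0, k_3) = 0x7B
s_2 = InvRound(s_1, k_2) = 0x63
s_3 = InvRound(s_2, k_1) = 0x9E
s_4 = InvRound(s_3, k_0) = 0xFE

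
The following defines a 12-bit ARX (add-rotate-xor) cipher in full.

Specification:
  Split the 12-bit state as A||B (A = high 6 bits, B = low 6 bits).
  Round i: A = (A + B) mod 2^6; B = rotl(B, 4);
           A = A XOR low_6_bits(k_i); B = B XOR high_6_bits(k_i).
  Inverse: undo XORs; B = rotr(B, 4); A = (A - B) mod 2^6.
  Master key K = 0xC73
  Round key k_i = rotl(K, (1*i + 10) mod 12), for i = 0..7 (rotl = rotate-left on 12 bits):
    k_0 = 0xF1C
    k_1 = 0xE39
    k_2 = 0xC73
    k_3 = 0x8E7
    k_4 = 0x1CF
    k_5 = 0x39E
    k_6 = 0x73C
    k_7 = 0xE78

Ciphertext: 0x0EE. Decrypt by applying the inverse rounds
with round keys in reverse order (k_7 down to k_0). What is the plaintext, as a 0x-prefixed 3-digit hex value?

s_0 = ciphertext = 0x0EE
s_1 = InvRound(s_0, k_7) = 0x79D
s_2 = InvRound(s_1, k_6) = 0x784
s_3 = InvRound(s_2, k_5) = 0x628
s_4 = InvRound(s_3, k_4) = 0x67E
s_5 = InvRound(s_4, k_3) = 0x275
s_6 = InvRound(s_5, k_2) = 0xA90
s_7 = InvRound(s_6, k_1) = 0xC62
s_8 = InvRound(s_7, k_0) = 0xD39

0xD39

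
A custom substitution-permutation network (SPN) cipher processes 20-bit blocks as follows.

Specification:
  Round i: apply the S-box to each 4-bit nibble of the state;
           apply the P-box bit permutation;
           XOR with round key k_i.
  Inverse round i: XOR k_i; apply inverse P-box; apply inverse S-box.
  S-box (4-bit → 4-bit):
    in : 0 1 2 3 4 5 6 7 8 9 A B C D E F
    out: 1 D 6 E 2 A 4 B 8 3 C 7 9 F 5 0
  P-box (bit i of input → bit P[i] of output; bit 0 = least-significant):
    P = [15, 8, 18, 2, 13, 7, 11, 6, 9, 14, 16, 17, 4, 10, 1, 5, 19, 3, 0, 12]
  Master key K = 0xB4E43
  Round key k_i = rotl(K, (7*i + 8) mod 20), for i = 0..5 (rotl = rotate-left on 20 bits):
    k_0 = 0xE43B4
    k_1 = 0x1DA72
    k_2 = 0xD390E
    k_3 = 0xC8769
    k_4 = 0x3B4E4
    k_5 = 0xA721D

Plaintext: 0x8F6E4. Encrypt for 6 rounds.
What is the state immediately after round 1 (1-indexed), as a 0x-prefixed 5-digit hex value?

s_0 = plaintext = 0x8F6E4
s_1 = Round(s_0, k_0) = 0xF7AB4
s_2 = Round(s_1, k_1) = 0x2F7C2
s_3 = Round(s_2, k_2) = 0xB5A47
s_4 = Round(s_3, k_3) = 0x702C4
s_5 = Round(s_4, k_4) = 0xAC5BC
s_6 = Round(s_5, k_5) = 0x88AA8

0xF7AB4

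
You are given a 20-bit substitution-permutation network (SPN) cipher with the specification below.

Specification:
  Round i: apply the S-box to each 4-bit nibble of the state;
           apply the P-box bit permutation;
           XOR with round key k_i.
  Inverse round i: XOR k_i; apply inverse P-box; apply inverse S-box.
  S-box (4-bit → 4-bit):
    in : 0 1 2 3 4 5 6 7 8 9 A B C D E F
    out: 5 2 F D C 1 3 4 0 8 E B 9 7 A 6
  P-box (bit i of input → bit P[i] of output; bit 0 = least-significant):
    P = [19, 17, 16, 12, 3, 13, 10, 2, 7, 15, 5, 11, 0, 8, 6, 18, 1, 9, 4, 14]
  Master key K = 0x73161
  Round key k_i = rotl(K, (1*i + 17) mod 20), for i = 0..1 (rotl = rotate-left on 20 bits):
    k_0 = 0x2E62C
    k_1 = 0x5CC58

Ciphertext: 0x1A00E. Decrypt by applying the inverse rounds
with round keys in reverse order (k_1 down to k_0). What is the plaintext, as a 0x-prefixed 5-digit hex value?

0x11BA7

s_0 = ciphertext = 0x1A00E
s_1 = InvRound(s_0, k_1) = 0x349A8
s_2 = InvRound(s_1, k_0) = 0x11BA7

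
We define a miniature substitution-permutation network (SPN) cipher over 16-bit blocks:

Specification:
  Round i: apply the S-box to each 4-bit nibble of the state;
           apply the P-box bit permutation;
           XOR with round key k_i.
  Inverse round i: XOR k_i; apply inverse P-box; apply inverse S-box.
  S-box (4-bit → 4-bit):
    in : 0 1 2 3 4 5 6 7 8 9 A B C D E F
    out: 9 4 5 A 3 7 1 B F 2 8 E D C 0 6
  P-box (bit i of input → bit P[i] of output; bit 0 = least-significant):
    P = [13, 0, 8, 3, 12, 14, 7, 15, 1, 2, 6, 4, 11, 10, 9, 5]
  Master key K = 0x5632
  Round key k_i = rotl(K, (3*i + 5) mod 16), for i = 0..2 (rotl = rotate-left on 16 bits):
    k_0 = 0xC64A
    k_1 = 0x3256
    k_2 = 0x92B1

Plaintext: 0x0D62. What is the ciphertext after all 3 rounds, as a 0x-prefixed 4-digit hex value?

0x943F

s_0 = plaintext = 0x0D62
s_1 = Round(s_0, k_0) = 0xFF3A
s_2 = Round(s_1, k_1) = 0xF41A
s_3 = Round(s_2, k_2) = 0x943F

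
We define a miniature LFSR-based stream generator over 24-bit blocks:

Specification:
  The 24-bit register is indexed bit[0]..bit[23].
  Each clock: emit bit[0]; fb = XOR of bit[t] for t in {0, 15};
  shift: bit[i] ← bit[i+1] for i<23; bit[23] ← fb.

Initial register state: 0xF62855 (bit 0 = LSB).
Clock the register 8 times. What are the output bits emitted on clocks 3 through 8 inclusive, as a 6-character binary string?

101010

reg_0 = 0xF62855
clock 1: out=1, reg = 0xFB142A
clock 2: out=0, reg = 0x7D8A15
clock 3: out=1, reg = 0x3EC50A
clock 4: out=0, reg = 0x9F6285
clock 5: out=1, reg = 0xCFB142
clock 6: out=0, reg = 0xE7D8A1
clock 7: out=1, reg = 0x73EC50
clock 8: out=0, reg = 0xB9F628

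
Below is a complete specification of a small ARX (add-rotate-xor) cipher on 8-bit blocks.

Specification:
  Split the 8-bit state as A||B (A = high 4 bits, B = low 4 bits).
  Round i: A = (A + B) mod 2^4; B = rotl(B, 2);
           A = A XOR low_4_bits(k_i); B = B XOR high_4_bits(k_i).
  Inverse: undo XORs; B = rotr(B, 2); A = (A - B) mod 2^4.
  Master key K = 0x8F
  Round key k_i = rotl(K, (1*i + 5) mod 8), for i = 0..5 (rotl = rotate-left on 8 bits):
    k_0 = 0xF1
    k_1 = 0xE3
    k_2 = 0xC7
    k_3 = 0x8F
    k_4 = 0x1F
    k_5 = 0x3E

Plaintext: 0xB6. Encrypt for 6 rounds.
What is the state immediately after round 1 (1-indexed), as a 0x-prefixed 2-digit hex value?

s_0 = plaintext = 0xB6
s_1 = Round(s_0, k_0) = 0x06
s_2 = Round(s_1, k_1) = 0x57
s_3 = Round(s_2, k_2) = 0xB1
s_4 = Round(s_3, k_3) = 0x3C
s_5 = Round(s_4, k_4) = 0x02
s_6 = Round(s_5, k_5) = 0xCB

0x06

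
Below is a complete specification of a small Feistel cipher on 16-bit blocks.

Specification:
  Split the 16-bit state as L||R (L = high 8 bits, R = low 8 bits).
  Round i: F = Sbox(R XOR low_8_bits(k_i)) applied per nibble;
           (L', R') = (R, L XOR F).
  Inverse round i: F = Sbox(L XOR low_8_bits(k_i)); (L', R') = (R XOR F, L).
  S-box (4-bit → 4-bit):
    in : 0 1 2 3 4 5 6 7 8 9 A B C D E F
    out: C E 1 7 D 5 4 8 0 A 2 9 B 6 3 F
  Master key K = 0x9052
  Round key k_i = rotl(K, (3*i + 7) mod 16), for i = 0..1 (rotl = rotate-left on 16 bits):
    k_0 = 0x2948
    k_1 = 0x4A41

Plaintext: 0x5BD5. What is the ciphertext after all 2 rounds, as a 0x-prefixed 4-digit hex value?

0xFD4E

s_0 = plaintext = 0x5BD5
s_1 = Round(s_0, k_0) = 0xD5FD
s_2 = Round(s_1, k_1) = 0xFD4E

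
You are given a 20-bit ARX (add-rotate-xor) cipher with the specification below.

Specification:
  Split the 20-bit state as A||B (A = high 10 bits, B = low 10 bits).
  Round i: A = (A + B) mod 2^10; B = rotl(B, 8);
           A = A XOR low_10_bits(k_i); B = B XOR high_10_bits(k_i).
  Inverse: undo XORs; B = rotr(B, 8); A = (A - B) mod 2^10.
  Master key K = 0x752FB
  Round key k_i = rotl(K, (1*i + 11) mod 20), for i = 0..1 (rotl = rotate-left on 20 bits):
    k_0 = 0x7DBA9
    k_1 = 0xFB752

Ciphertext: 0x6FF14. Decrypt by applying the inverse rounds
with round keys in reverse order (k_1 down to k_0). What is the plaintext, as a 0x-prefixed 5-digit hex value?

s_0 = ciphertext = 0x6FF14
s_1 = InvRound(s_0, k_1) = 0xC27E4
s_2 = InvRound(s_1, k_0) = 0x1584A

0x1584A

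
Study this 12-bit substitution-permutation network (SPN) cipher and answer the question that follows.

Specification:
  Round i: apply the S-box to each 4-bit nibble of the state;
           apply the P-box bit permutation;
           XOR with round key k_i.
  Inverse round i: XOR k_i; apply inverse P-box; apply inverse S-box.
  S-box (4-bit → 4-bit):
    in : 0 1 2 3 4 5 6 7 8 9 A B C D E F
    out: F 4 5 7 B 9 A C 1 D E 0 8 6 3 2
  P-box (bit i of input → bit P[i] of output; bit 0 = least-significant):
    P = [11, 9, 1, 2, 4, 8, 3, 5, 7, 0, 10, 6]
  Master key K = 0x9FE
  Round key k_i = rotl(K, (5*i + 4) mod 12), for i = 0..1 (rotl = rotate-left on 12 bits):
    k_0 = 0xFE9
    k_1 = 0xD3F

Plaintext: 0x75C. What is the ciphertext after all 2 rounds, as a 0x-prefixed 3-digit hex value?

0xF05

s_0 = plaintext = 0x75C
s_1 = Round(s_0, k_0) = 0xB9D
s_2 = Round(s_1, k_1) = 0xF05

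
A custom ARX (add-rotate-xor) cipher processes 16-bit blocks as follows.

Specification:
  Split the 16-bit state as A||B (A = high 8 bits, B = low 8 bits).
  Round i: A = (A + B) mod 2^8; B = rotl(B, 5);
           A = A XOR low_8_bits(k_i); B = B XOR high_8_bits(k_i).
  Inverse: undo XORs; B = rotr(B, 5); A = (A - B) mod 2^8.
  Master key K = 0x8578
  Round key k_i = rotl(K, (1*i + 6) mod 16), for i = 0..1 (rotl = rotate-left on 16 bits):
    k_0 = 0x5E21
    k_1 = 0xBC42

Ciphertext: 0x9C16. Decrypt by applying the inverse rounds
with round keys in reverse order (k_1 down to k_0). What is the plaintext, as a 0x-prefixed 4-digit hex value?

s_0 = ciphertext = 0x9C16
s_1 = InvRound(s_0, k_1) = 0x8955
s_2 = InvRound(s_1, k_0) = 0x5058

0x5058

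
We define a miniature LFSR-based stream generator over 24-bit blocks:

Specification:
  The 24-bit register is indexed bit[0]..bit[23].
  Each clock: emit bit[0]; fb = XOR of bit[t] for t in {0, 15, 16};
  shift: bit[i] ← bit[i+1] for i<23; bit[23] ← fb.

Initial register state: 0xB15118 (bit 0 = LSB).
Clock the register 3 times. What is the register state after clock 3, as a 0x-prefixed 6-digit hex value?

0x762A23

reg_0 = 0xB15118
clock 1: out=0, reg = 0xD8A88C
clock 2: out=0, reg = 0xEC5446
clock 3: out=0, reg = 0x762A23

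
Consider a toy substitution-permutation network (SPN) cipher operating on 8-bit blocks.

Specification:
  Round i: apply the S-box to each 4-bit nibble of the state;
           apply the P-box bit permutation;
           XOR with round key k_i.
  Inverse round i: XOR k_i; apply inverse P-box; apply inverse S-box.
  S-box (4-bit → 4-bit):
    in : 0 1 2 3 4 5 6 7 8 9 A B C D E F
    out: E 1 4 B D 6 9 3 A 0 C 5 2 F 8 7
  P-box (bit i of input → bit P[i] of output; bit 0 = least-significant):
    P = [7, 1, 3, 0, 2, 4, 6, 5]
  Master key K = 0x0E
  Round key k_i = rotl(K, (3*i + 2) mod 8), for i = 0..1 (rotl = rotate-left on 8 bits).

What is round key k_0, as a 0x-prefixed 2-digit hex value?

K = 0x0E
k_0 = rotl(K, (3*0+2) mod 8) = rotl(K, 2) = 0x38

0x38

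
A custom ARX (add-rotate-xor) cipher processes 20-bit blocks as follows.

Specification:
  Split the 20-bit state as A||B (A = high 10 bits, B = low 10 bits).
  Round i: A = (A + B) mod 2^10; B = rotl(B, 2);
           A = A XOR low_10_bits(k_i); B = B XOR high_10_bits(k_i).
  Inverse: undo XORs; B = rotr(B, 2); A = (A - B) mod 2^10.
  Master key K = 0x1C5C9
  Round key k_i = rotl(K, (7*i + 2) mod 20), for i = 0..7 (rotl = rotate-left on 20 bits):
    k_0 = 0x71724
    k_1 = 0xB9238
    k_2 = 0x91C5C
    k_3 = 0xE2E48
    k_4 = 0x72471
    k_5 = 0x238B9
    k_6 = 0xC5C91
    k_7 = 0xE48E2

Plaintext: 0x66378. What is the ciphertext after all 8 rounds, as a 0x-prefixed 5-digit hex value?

0x19D24

s_0 = plaintext = 0x66378
s_1 = Round(s_0, k_0) = 0x8D026
s_2 = Round(s_1, k_1) = 0x18A7C
s_3 = Round(s_2, k_2) = 0xA0BB5
s_4 = Round(s_3, k_3) = 0x1FD5C
s_5 = Round(s_4, k_4) = 0x6A8B8
s_6 = Round(s_5, k_5) = 0xB6E6E
s_7 = Round(s_6, k_6) = 0x762AD
s_8 = Round(s_7, k_7) = 0x19D24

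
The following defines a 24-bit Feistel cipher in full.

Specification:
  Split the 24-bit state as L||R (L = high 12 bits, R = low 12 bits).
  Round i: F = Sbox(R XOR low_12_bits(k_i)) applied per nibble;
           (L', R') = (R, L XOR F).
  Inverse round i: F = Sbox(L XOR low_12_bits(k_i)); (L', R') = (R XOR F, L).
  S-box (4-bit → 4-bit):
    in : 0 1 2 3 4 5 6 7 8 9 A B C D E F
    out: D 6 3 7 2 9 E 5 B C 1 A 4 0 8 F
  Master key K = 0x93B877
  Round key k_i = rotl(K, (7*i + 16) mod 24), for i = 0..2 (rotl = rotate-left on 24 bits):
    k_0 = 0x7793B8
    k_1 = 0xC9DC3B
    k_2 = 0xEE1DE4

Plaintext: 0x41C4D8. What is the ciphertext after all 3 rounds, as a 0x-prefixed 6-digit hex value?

0x499DA1

s_0 = plaintext = 0x41C4D8
s_1 = Round(s_0, k_0) = 0x4D81F1
s_2 = Round(s_1, k_1) = 0x1F1499
s_3 = Round(s_2, k_2) = 0x499DA1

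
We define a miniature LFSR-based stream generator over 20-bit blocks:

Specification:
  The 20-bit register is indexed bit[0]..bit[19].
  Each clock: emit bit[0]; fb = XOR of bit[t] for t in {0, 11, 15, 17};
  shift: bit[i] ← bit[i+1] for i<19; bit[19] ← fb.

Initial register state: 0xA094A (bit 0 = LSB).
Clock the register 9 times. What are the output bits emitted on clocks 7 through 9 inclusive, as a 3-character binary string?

reg_0 = 0xA094A
clock 1: out=0, reg = 0x504A5
clock 2: out=1, reg = 0xA8252
clock 3: out=0, reg = 0x54129
clock 4: out=1, reg = 0xAA094
clock 5: out=0, reg = 0x5504A
clock 6: out=0, reg = 0x2A825
clock 7: out=1, reg = 0x15412
clock 8: out=0, reg = 0x0AA09
clock 9: out=1, reg = 0x85504

101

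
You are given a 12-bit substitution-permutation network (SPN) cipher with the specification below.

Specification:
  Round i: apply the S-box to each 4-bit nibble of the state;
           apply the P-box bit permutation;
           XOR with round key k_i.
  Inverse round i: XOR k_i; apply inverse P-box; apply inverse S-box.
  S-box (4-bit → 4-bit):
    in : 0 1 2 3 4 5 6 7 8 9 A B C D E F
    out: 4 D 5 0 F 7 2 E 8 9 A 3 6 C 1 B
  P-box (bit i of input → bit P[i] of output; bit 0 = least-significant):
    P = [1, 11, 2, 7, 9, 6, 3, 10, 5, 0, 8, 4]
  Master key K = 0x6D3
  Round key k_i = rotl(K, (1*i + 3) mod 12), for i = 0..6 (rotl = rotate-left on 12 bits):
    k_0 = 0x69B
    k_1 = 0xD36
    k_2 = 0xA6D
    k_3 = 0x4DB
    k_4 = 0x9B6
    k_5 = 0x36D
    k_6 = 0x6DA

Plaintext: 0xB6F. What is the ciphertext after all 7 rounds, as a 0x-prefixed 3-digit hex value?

0x5A3

s_0 = plaintext = 0xB6F
s_1 = Round(s_0, k_0) = 0xE78
s_2 = Round(s_1, k_1) = 0x9DE
s_3 = Round(s_2, k_2) = 0xE57
s_4 = Round(s_3, k_3) = 0xE37
s_5 = Round(s_4, k_4) = 0x112
s_6 = Round(s_5, k_5) = 0x453
s_7 = Round(s_6, k_6) = 0x5A3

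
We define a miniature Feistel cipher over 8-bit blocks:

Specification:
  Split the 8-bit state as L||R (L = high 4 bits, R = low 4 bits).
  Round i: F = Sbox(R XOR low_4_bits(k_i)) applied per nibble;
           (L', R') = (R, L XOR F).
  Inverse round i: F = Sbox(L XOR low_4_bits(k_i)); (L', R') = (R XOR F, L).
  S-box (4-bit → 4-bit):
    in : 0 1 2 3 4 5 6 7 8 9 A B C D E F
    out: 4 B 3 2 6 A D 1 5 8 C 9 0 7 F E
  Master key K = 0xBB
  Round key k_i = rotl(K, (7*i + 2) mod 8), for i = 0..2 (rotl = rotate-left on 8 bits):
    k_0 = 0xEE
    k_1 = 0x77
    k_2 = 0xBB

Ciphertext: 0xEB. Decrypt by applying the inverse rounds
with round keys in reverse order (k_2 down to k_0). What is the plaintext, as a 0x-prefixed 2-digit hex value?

0x63

s_0 = ciphertext = 0xEB
s_1 = InvRound(s_0, k_2) = 0x1E
s_2 = InvRound(s_1, k_1) = 0x31
s_3 = InvRound(s_2, k_0) = 0x63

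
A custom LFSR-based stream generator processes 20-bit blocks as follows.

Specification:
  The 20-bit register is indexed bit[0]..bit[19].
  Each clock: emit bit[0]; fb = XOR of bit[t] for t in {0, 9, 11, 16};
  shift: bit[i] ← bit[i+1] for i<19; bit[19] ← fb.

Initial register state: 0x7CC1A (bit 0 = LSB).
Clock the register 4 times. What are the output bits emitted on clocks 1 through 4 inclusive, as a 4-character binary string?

0101

reg_0 = 0x7CC1A
clock 1: out=0, reg = 0x3E60D
clock 2: out=1, reg = 0x9F306
clock 3: out=0, reg = 0x4F983
clock 4: out=1, reg = 0x27CC1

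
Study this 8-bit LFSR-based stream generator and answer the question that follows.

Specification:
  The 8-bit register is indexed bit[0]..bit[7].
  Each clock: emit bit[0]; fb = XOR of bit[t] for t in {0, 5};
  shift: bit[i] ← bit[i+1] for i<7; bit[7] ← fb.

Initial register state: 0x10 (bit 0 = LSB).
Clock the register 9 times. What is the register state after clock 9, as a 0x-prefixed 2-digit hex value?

reg_0 = 0x10
clock 1: out=0, reg = 0x08
clock 2: out=0, reg = 0x04
clock 3: out=0, reg = 0x02
clock 4: out=0, reg = 0x01
clock 5: out=1, reg = 0x80
clock 6: out=0, reg = 0x40
clock 7: out=0, reg = 0x20
clock 8: out=0, reg = 0x90
clock 9: out=0, reg = 0x48

0x48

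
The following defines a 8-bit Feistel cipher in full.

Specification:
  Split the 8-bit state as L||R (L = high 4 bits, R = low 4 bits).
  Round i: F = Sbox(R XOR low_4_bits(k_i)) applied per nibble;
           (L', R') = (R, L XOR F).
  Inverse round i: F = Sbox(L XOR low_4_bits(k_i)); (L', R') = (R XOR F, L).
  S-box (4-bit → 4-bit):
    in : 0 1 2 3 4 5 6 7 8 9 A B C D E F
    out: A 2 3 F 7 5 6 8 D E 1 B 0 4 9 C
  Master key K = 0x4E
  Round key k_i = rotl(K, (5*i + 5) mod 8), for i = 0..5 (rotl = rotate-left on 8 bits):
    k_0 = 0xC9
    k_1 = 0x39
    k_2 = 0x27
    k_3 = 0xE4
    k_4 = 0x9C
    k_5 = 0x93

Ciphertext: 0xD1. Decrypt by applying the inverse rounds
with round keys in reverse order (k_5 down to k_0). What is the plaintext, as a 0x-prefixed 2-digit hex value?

0x84

s_0 = ciphertext = 0xD1
s_1 = InvRound(s_0, k_5) = 0x8D
s_2 = InvRound(s_1, k_4) = 0xA8
s_3 = InvRound(s_2, k_3) = 0x1A
s_4 = InvRound(s_3, k_2) = 0xC1
s_5 = InvRound(s_4, k_1) = 0x4C
s_6 = InvRound(s_5, k_0) = 0x84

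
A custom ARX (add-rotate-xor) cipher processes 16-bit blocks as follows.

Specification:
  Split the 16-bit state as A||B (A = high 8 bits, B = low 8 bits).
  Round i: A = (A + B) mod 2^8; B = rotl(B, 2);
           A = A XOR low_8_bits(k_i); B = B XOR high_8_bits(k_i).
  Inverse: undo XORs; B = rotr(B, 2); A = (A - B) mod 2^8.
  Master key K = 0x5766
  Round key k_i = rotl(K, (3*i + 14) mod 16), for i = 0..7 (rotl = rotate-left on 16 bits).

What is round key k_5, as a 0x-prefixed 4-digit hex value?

0xCAEC

K = 0x5766
k_0 = rotl(K, (3*0+14) mod 16) = rotl(K, 14) = 0x95D9
k_1 = rotl(K, (3*1+14) mod 16) = rotl(K, 1) = 0xAECC
k_2 = rotl(K, (3*2+14) mod 16) = rotl(K, 4) = 0x7665
k_3 = rotl(K, (3*3+14) mod 16) = rotl(K, 7) = 0xB32B
k_4 = rotl(K, (3*4+14) mod 16) = rotl(K, 10) = 0x995D
k_5 = rotl(K, (3*5+14) mod 16) = rotl(K, 13) = 0xCAEC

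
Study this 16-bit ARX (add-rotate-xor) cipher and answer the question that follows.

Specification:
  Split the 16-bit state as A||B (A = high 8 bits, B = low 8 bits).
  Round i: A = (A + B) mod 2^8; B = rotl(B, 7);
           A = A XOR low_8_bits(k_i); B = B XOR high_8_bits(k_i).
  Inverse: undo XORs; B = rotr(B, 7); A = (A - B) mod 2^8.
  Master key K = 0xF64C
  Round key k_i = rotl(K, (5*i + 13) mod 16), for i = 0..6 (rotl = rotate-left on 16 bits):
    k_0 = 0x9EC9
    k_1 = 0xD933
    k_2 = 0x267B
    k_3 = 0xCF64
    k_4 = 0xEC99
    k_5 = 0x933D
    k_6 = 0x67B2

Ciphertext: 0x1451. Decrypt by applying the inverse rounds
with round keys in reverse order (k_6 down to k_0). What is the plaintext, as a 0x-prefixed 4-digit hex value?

0xCDF5

s_0 = ciphertext = 0x1451
s_1 = InvRound(s_0, k_6) = 0x3A6C
s_2 = InvRound(s_1, k_5) = 0x08FF
s_3 = InvRound(s_2, k_4) = 0x6B26
s_4 = InvRound(s_3, k_3) = 0x3CD3
s_5 = InvRound(s_4, k_2) = 0x5CEB
s_6 = InvRound(s_5, k_1) = 0x0B64
s_7 = InvRound(s_6, k_0) = 0xCDF5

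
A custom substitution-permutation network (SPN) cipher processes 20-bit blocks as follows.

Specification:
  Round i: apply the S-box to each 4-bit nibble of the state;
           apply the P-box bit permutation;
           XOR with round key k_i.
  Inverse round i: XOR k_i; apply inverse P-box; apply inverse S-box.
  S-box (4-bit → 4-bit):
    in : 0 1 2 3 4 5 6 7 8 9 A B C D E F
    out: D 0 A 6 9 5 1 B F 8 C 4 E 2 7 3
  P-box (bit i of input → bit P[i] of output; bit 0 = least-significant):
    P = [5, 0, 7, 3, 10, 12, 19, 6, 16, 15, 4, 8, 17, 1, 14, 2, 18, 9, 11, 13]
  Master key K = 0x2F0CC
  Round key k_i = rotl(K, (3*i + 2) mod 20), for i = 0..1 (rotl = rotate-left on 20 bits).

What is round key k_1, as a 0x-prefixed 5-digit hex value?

0xE1985

K = 0x2F0CC
k_0 = rotl(K, (3*0+2) mod 20) = rotl(K, 2) = 0xBC330
k_1 = rotl(K, (3*1+2) mod 20) = rotl(K, 5) = 0xE1985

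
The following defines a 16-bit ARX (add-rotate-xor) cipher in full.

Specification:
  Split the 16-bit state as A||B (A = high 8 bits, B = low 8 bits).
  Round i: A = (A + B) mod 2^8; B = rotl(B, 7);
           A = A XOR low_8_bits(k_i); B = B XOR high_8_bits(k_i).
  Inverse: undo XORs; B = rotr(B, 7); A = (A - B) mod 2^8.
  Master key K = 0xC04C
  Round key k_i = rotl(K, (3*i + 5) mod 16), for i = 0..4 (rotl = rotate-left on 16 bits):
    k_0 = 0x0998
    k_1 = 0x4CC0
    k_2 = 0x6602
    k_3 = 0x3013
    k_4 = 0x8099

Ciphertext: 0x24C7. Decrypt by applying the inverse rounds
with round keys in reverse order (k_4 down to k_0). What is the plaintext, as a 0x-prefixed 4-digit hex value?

0xD0FB

s_0 = ciphertext = 0x24C7
s_1 = InvRound(s_0, k_4) = 0x2F8E
s_2 = InvRound(s_1, k_3) = 0xBF7D
s_3 = InvRound(s_2, k_2) = 0x8736
s_4 = InvRound(s_3, k_1) = 0x53F4
s_5 = InvRound(s_4, k_0) = 0xD0FB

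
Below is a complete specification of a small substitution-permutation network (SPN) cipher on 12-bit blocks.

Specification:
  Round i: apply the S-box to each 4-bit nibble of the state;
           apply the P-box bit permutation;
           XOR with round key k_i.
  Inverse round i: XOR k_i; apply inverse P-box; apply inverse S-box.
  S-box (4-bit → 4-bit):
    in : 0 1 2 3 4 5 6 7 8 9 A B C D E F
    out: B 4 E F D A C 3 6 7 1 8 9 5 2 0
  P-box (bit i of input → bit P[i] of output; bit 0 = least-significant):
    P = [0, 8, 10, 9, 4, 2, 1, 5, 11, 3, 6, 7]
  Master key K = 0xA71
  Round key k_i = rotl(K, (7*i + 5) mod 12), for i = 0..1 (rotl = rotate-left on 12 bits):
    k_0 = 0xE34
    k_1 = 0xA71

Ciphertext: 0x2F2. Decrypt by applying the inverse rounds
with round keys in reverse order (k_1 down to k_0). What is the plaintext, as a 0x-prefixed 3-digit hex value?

s_0 = ciphertext = 0x2F2
s_1 = InvRound(s_0, k_1) = 0xC1A
s_2 = InvRound(s_1, k_0) = 0xE2B

0xE2B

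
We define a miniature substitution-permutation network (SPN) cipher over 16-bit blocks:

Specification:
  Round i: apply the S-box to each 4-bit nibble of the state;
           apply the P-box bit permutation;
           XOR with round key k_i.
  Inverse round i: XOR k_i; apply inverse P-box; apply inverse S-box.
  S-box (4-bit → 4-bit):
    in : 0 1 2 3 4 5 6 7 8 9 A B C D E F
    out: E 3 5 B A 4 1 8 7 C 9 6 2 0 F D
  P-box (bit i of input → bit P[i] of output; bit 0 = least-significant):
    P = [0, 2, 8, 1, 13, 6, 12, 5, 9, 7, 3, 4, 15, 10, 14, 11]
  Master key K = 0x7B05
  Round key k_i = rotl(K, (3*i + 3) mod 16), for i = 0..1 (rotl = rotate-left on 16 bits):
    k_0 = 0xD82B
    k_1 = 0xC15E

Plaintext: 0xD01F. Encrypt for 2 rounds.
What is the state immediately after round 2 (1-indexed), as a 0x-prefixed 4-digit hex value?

s_0 = plaintext = 0xD01F
s_1 = Round(s_0, k_0) = 0xF9F0
s_2 = Round(s_1, k_1) = 0x3860

0x3860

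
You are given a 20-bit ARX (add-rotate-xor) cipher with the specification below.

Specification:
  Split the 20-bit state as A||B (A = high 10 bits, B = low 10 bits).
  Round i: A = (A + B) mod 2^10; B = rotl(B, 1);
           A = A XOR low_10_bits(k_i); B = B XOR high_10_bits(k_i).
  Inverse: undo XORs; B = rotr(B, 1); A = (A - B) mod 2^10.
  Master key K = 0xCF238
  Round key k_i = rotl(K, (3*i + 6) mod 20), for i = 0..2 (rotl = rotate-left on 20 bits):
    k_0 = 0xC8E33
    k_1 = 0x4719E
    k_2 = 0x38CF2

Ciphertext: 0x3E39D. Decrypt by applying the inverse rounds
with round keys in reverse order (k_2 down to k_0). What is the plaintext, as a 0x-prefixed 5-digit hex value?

s_0 = ciphertext = 0x3E39D
s_1 = InvRound(s_0, k_2) = 0x92DBF
s_2 = InvRound(s_1, k_1) = 0x61251
s_3 = InvRound(s_2, k_0) = 0xBF8B9

0xBF8B9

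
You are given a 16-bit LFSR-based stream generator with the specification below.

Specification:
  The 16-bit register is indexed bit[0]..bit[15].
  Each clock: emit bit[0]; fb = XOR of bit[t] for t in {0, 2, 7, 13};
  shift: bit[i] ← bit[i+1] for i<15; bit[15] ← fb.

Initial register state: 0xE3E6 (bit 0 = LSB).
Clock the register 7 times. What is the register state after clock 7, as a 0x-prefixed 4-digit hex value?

0xCFC7

reg_0 = 0xE3E6
clock 1: out=0, reg = 0xF1F3
clock 2: out=1, reg = 0xF8F9
clock 3: out=1, reg = 0xFC7C
clock 4: out=0, reg = 0x7E3E
clock 5: out=0, reg = 0x3F1F
clock 6: out=1, reg = 0x9F8F
clock 7: out=1, reg = 0xCFC7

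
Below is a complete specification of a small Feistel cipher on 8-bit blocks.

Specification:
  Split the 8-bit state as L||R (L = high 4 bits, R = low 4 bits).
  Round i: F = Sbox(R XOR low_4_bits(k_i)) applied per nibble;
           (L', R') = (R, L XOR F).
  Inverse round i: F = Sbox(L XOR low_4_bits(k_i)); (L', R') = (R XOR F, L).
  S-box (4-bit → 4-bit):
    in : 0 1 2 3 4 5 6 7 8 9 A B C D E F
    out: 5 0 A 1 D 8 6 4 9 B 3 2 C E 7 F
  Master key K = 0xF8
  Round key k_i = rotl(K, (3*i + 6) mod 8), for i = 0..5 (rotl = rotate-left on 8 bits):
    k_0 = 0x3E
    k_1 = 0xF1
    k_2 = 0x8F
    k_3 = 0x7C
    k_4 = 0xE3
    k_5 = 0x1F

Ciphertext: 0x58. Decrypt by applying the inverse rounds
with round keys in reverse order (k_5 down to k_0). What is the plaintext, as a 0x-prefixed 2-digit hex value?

s_0 = ciphertext = 0x58
s_1 = InvRound(s_0, k_5) = 0xB5
s_2 = InvRound(s_1, k_4) = 0xCB
s_3 = InvRound(s_2, k_3) = 0xEC
s_4 = InvRound(s_3, k_2) = 0xCE
s_5 = InvRound(s_4, k_1) = 0x0C
s_6 = InvRound(s_5, k_0) = 0xB0

0xB0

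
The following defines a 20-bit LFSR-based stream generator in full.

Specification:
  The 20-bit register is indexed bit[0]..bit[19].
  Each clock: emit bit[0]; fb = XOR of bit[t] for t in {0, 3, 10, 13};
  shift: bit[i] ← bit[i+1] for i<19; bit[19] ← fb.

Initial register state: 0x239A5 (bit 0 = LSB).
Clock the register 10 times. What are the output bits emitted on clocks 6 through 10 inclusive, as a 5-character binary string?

10110

reg_0 = 0x239A5
clock 1: out=1, reg = 0x11CD2
clock 2: out=0, reg = 0x88E69
clock 3: out=1, reg = 0xC4734
clock 4: out=0, reg = 0xE239A
clock 5: out=0, reg = 0x711CD
clock 6: out=1, reg = 0x388E6
clock 7: out=0, reg = 0x1C473
clock 8: out=1, reg = 0x0E239
clock 9: out=1, reg = 0x8711C
clock 10: out=0, reg = 0x4388E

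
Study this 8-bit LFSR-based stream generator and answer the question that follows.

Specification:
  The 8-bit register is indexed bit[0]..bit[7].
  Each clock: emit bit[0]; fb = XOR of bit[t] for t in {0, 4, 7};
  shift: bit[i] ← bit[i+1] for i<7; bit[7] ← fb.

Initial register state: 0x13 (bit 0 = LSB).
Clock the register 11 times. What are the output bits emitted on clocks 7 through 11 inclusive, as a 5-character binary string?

reg_0 = 0x13
clock 1: out=1, reg = 0x09
clock 2: out=1, reg = 0x84
clock 3: out=0, reg = 0xC2
clock 4: out=0, reg = 0xE1
clock 5: out=1, reg = 0x70
clock 6: out=0, reg = 0xB8
clock 7: out=0, reg = 0x5C
clock 8: out=0, reg = 0xAE
clock 9: out=0, reg = 0xD7
clock 10: out=1, reg = 0xEB
clock 11: out=1, reg = 0x75

00011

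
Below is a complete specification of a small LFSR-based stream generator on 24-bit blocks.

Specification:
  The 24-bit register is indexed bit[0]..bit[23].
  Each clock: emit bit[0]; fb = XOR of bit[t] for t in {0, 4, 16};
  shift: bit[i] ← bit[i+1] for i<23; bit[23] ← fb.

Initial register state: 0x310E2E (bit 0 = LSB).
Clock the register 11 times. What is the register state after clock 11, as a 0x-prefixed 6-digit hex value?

reg_0 = 0x310E2E
clock 1: out=0, reg = 0x988717
clock 2: out=1, reg = 0x4C438B
clock 3: out=1, reg = 0xA621C5
clock 4: out=1, reg = 0xD310E2
clock 5: out=0, reg = 0xE98871
clock 6: out=1, reg = 0xF4C438
clock 7: out=0, reg = 0xFA621C
clock 8: out=0, reg = 0xFD310E
clock 9: out=0, reg = 0xFE9887
clock 10: out=1, reg = 0xFF4C43
clock 11: out=1, reg = 0x7FA621

0x7FA621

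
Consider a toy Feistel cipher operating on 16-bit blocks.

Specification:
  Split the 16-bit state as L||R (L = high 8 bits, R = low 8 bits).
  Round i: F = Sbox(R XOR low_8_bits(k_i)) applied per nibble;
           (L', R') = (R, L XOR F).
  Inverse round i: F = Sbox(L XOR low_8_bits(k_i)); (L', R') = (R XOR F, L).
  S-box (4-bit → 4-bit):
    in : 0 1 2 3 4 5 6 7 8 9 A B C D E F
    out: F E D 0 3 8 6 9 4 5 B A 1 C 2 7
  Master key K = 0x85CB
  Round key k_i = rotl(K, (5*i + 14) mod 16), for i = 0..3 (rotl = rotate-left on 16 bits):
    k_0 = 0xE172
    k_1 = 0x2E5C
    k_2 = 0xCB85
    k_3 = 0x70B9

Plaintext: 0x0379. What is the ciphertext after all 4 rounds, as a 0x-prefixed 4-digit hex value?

0xCA51

s_0 = plaintext = 0x0379
s_1 = Round(s_0, k_0) = 0x79F9
s_2 = Round(s_1, k_1) = 0xF9C1
s_3 = Round(s_2, k_2) = 0xC1CA
s_4 = Round(s_3, k_3) = 0xCA51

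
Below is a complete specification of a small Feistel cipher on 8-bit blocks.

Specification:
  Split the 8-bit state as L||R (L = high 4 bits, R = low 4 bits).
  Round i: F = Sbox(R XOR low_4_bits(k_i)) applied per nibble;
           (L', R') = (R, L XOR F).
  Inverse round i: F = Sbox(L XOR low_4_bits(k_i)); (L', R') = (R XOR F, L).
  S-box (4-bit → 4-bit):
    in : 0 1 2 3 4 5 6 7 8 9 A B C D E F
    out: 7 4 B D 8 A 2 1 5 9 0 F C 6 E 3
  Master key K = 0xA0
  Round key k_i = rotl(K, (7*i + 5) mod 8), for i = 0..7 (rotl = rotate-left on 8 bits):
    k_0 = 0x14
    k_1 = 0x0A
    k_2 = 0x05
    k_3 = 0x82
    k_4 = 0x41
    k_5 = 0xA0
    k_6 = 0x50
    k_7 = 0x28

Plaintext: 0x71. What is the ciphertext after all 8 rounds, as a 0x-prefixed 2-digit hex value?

s_0 = plaintext = 0x71
s_1 = Round(s_0, k_0) = 0x1D
s_2 = Round(s_1, k_1) = 0xD0
s_3 = Round(s_2, k_2) = 0x07
s_4 = Round(s_3, k_3) = 0x7A
s_5 = Round(s_4, k_4) = 0xA8
s_6 = Round(s_5, k_5) = 0x8F
s_7 = Round(s_6, k_6) = 0xFB
s_8 = Round(s_7, k_7) = 0xB2

0xB2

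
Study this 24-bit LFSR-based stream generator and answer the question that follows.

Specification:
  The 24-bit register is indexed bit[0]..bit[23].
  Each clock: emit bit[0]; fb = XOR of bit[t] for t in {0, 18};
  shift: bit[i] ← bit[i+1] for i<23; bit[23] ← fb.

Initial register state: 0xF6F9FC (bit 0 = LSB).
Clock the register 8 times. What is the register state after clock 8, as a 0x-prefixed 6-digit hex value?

reg_0 = 0xF6F9FC
clock 1: out=0, reg = 0xFB7CFE
clock 2: out=0, reg = 0x7DBE7F
clock 3: out=1, reg = 0x3EDF3F
clock 4: out=1, reg = 0x1F6F9F
clock 5: out=1, reg = 0x0FB7CF
clock 6: out=1, reg = 0x07DBE7
clock 7: out=1, reg = 0x03EDF3
clock 8: out=1, reg = 0x81F6F9

0x81F6F9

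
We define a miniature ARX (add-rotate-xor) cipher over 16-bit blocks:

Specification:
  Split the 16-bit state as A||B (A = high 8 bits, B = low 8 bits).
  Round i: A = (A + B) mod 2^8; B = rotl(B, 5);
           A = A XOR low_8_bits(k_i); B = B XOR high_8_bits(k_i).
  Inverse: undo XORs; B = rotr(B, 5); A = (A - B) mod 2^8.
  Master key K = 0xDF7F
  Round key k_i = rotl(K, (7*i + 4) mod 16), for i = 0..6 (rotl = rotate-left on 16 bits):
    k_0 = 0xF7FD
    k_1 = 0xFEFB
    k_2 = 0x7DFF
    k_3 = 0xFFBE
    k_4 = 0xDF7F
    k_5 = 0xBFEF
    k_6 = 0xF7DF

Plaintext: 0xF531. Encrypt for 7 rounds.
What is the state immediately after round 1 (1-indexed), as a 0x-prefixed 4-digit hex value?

s_0 = plaintext = 0xF531
s_1 = Round(s_0, k_0) = 0xDBD1
s_2 = Round(s_1, k_1) = 0x57C4
s_3 = Round(s_2, k_2) = 0xE4E5
s_4 = Round(s_3, k_3) = 0x7743
s_5 = Round(s_4, k_4) = 0xC5B7
s_6 = Round(s_5, k_5) = 0x9349
s_7 = Round(s_6, k_6) = 0x03DE

0xDBD1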